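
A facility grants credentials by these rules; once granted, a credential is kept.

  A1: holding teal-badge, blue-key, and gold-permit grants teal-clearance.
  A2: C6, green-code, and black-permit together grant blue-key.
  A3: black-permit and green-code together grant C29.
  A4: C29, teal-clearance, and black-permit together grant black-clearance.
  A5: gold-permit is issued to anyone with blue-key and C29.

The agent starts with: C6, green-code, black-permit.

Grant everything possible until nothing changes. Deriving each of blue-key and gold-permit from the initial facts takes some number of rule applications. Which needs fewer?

blue-key: Holding C6, green-code, and black-permit grants blue-key (A2). [1 rule application]
gold-permit: Holding C6, green-code, and black-permit grants blue-key (A2). Holding black-permit and green-code grants C29 (A3). Holding blue-key and C29 grants gold-permit (A5). [3 rule applications]
blue-key needs fewer.

blue-key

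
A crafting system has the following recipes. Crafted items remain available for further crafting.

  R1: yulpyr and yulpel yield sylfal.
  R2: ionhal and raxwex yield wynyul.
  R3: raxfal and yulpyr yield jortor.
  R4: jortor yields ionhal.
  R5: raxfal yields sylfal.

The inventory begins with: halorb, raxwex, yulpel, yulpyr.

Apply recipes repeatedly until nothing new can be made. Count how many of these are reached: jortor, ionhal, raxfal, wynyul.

0

jortor would need raxfal and yulpyr (R3), but raxfal is never obtained.
ionhal would need jortor (R4), but jortor is never obtained.
No rule produces raxfal, and it is not given.
wynyul would need ionhal and raxwex (R2), but ionhal is never obtained.
None of the 4 are reached.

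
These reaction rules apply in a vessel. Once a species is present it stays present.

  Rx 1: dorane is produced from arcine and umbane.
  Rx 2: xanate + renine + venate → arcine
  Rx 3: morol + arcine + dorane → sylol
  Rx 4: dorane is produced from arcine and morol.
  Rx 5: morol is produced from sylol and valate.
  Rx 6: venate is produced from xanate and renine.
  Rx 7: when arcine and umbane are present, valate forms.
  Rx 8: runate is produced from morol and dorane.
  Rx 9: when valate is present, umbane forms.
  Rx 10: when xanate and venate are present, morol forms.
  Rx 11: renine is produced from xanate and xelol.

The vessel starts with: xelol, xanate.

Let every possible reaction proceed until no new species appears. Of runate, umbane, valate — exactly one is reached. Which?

xanate and xelol present → renine forms (Rx 11).
xanate and renine present → venate forms (Rx 6).
xanate, renine, and venate present → arcine forms (Rx 2).
xanate and venate present → morol forms (Rx 10).
arcine and morol present → dorane forms (Rx 4).
morol and dorane present → runate forms (Rx 8).
umbane would need valate (Rx 9), but valate never forms. valate would need arcine and umbane (Rx 7), but umbane never forms.

runate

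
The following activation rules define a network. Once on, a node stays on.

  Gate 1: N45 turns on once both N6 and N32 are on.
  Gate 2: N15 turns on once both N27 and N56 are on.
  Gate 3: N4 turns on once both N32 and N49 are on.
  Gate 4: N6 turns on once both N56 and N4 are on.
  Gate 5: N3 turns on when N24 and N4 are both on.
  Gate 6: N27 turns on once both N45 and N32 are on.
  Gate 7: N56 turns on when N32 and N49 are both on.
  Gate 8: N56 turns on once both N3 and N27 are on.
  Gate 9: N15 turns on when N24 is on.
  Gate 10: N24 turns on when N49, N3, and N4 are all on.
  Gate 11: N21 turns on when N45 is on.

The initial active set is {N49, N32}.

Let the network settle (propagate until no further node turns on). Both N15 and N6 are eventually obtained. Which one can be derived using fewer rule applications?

N6: Gate 7: N32 and N49 on → N56 on. N32 and N49 are on, so N4 turns on (Gate 3). N56 and N4 are on, so N6 turns on (Gate 4). [3 rule applications]
N15: N32 and N49 are on, so N56 turns on (Gate 7). N32 and N49 are on, so N4 turns on (Gate 3). N56 and N4 are on, so N6 turns on (Gate 4). Gate 1: N6 and N32 on → N45 on. Gate 6: N45 and N32 on → N27 on. Gate 2: N27 and N56 on → N15 on. [6 rule applications]
N6 needs fewer.

N6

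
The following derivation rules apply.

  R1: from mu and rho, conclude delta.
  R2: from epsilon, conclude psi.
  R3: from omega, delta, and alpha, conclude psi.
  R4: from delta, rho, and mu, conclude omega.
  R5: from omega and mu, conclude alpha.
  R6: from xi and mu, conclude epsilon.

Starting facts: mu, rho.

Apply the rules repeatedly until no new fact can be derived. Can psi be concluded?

mu and rho hold, so delta follows (R1).
From delta, rho, and mu, R4 gives omega.
omega and mu hold, so alpha follows (R5).
omega, delta, and alpha hold, so psi follows (R3).

Yes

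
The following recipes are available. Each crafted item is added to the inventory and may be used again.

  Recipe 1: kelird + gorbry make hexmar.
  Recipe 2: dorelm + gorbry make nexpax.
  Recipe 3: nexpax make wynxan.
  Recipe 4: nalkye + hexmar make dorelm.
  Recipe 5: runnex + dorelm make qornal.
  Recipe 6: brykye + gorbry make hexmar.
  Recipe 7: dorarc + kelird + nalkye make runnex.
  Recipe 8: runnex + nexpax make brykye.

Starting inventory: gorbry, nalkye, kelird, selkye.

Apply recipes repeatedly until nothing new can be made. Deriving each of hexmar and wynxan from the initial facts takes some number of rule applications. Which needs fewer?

hexmar

hexmar: kelird + gorbry → hexmar (Recipe 1). [1 rule application]
wynxan: kelird + gorbry → hexmar (Recipe 1). Using Recipe 4, nalkye and hexmar make dorelm. dorelm + gorbry → nexpax (Recipe 2). nexpax → wynxan (Recipe 3). [4 rule applications]
hexmar needs fewer.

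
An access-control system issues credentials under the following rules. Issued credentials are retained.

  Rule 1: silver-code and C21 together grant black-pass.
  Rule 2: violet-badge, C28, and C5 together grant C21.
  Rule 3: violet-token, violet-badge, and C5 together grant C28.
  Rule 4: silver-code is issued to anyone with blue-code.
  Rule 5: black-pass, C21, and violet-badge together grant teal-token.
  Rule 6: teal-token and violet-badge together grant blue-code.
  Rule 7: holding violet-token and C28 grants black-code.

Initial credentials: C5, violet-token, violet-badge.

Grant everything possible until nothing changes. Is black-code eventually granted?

Holding violet-token, violet-badge, and C5 grants C28 (Rule 3).
Holding violet-token and C28 grants black-code (Rule 7).

Yes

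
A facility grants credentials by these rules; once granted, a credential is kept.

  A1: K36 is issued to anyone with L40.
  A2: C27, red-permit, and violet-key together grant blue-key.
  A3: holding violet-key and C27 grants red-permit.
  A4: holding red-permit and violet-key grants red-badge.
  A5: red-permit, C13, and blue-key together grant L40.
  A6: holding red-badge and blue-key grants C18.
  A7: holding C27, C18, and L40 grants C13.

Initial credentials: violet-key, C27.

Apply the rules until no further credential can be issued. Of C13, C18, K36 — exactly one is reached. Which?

C18

Holding violet-key and C27 grants red-permit (A3).
Holding C27, red-permit, and violet-key grants blue-key (A2).
Holding red-permit and violet-key grants red-badge (A4).
Holding red-badge and blue-key grants C18 (A6).
K36 would need L40 (A1), but L40 is never granted. C13 would need C27, C18, and L40 (A7), but L40 is never granted.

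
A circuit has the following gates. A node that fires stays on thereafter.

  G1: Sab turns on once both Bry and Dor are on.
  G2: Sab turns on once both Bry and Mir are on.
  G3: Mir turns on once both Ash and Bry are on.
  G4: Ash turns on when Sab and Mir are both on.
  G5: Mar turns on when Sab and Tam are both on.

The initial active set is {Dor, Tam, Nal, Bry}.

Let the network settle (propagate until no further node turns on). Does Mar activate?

Yes

G1: Bry and Dor on → Sab on.
G5: Sab and Tam on → Mar on.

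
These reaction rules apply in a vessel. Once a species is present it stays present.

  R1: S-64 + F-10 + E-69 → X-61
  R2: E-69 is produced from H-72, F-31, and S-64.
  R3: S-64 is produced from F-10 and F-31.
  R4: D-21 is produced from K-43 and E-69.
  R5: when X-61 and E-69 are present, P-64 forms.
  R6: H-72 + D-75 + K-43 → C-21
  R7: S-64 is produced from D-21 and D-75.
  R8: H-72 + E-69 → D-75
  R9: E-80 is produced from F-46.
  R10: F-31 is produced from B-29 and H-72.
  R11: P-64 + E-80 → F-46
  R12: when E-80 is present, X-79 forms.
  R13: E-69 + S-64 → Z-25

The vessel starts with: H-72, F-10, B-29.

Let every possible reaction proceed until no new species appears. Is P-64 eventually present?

Yes

B-29 and H-72 present → F-31 forms (R10).
F-10 and F-31 present → S-64 forms (R3).
H-72, F-31, and S-64 present → E-69 forms (R2).
S-64, F-10, and E-69 present → X-61 forms (R1).
X-61 and E-69 present → P-64 forms (R5).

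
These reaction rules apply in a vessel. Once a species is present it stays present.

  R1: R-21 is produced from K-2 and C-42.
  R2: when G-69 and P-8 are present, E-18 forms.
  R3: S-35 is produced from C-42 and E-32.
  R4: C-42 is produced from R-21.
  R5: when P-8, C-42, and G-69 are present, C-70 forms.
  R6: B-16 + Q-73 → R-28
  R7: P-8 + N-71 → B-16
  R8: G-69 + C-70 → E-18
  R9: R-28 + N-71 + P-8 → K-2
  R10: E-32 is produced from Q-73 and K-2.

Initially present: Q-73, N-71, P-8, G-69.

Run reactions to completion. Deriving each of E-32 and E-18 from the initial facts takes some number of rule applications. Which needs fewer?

E-18

E-18: G-69 and P-8 present → E-18 forms (R2). [1 rule application]
E-32: P-8 and N-71 present → B-16 forms (R7). B-16 and Q-73 present → R-28 forms (R6). R-28, N-71, and P-8 present → K-2 forms (R9). Q-73 and K-2 present → E-32 forms (R10). [4 rule applications]
E-18 needs fewer.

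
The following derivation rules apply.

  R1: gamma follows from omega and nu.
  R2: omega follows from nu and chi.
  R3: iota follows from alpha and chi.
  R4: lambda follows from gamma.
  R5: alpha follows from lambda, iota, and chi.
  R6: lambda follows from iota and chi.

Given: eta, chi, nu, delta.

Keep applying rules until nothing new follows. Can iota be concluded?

iota would need alpha and chi (R3), but alpha is never established.

No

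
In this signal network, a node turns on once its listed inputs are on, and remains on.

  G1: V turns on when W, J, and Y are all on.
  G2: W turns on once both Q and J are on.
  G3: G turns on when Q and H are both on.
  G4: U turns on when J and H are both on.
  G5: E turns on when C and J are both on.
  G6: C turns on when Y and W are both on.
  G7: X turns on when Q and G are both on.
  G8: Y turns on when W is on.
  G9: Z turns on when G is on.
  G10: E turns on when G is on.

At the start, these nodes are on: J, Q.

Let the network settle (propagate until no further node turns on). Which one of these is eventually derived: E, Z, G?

E

Q and J are on, so W turns on (G2).
G8: W on → Y on.
G6: Y and W on → C on.
G5: C and J on → E on.
Z would need G (G9), but G never turns on. G would need Q and H (G3), but H never turns on.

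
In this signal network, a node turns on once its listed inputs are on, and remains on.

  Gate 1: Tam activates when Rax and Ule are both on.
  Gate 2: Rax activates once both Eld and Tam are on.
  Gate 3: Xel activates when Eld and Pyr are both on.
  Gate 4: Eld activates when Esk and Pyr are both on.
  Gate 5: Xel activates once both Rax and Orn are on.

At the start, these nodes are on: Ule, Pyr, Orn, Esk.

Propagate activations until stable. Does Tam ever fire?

Tam would need Rax and Ule (Gate 1), but Rax never turns on.

No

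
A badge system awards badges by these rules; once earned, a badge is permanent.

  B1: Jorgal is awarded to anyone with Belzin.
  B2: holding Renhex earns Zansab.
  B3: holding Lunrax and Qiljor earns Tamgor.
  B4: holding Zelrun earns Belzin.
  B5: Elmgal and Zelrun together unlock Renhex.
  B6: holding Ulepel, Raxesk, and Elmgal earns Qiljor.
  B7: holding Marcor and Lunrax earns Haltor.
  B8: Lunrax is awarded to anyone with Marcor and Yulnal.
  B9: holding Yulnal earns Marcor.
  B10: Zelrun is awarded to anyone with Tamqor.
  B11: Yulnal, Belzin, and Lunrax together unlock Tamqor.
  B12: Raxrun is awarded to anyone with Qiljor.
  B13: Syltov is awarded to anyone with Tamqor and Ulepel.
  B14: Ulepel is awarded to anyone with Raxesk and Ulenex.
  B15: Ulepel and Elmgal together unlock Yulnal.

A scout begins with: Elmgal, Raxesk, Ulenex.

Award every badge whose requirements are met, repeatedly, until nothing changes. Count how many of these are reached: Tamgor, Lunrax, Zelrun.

With Raxesk and Ulenex, Ulepel is earned (B14).
With Ulepel, Raxesk, and Elmgal, Qiljor is earned (B6).
With Ulepel and Elmgal, Yulnal is earned (B15).
With Yulnal, Marcor is earned (B9).
With Marcor and Yulnal, Lunrax is earned (B8).
With Lunrax and Qiljor, Tamgor is earned (B3).
Tamgor: reached.
Lunrax: reached.
Zelrun would need Tamqor (B10), but Tamqor is never earned.
Reached: Tamgor and Lunrax — 2 of the 3.

2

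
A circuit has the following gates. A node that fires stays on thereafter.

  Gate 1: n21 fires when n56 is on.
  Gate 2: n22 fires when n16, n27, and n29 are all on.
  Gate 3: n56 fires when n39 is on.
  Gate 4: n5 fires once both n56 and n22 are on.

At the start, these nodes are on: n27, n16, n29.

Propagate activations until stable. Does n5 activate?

No

n5 would need n56 and n22 (Gate 4), but n56 never turns on.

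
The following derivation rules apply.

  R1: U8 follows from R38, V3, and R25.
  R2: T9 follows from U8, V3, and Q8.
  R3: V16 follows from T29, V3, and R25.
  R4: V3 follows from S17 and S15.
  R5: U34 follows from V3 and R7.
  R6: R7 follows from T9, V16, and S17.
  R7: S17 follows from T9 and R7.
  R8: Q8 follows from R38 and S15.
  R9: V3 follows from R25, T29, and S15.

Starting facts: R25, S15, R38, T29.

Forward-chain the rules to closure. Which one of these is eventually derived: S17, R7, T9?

From R38 and S15, R8 gives Q8.
R25, T29, and S15 hold, so V3 follows (R9).
From R38, V3, and R25, R1 gives U8.
From U8, V3, and Q8, R2 gives T9.
R7 would need T9, V16, and S17 (R6), but S17 is never established. S17 would need T9 and R7 (R7), but R7 is never established.

T9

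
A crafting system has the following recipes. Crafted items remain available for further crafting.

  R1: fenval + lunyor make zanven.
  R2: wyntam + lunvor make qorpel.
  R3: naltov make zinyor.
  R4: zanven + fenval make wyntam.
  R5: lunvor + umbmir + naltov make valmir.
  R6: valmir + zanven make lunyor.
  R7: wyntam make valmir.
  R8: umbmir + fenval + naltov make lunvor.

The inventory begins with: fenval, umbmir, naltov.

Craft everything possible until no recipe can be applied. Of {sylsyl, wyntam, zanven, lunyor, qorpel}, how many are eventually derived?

0

No rule produces sylsyl, and it is not given.
wyntam would need zanven and fenval (R4), but zanven is never obtained.
zanven would need fenval and lunyor (R1), but lunyor is never obtained.
lunyor would need valmir and zanven (R6), but zanven is never obtained.
qorpel would need wyntam and lunvor (R2), but wyntam is never obtained.
None of the 5 are reached.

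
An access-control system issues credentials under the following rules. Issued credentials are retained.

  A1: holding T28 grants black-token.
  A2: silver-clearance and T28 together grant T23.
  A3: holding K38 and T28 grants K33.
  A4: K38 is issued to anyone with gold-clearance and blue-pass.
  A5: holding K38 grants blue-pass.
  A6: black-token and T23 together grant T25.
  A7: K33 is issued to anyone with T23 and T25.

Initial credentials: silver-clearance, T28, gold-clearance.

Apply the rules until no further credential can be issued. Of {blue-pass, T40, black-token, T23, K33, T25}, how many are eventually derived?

4

Holding T28 grants black-token (A1).
Holding silver-clearance and T28 grants T23 (A2).
Holding black-token and T23 grants T25 (A6).
Holding T23 and T25 grants K33 (A7).
blue-pass would need K38 (A5), but K38 is never granted.
No rule produces T40, and it is not given.
black-token: reached.
T23: reached.
K33: reached.
T25: reached.
Reached: black-token, T23, K33, and T25 — 4 of the 6.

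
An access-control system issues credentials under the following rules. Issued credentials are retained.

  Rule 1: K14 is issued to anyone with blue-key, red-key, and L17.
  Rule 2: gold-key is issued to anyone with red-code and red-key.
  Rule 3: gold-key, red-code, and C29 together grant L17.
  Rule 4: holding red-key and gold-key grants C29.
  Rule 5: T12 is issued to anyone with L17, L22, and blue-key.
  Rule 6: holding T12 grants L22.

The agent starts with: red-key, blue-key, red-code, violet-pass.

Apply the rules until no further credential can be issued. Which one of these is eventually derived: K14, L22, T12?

Holding red-code and red-key grants gold-key (Rule 2).
Holding red-key and gold-key grants C29 (Rule 4).
Holding gold-key, red-code, and C29 grants L17 (Rule 3).
Holding blue-key, red-key, and L17 grants K14 (Rule 1).
L22 would need T12 (Rule 6), but T12 is never granted. T12 would need L17, L22, and blue-key (Rule 5), but L22 is never granted.

K14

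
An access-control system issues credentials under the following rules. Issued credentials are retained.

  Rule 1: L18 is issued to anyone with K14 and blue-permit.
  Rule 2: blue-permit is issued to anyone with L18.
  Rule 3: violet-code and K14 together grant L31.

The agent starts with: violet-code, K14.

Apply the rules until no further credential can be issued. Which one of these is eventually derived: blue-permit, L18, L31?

L31

Holding violet-code and K14 grants L31 (Rule 3).
L18 would need K14 and blue-permit (Rule 1), but blue-permit is never granted. blue-permit would need L18 (Rule 2), but L18 is never granted.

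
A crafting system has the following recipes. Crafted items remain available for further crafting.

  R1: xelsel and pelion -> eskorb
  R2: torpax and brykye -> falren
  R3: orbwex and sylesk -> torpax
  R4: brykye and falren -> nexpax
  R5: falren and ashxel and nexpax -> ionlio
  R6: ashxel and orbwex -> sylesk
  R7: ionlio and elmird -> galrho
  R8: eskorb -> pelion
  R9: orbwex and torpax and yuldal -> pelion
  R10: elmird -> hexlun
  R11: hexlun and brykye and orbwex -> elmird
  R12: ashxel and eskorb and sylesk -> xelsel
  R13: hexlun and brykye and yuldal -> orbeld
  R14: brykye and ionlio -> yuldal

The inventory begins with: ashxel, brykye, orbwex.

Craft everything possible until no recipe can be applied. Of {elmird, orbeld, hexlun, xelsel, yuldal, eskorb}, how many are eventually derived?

1

ashxel and orbwex -> sylesk (R6).
orbwex and sylesk -> torpax (R3).
torpax and brykye -> falren (R2).
Using R4, brykye and falren make nexpax.
Using R5, falren, ashxel, and nexpax make ionlio.
Using R14, brykye and ionlio make yuldal.
elmird would need hexlun, brykye, and orbwex (R11), but hexlun is never obtained.
orbeld would need hexlun, brykye, and yuldal (R13), but hexlun is never obtained.
hexlun would need elmird (R10), but elmird is never obtained.
xelsel would need ashxel, eskorb, and sylesk (R12), but eskorb is never obtained.
yuldal: reached.
eskorb would need xelsel and pelion (R1), but xelsel is never obtained.
Reached: yuldal — 1 of the 6.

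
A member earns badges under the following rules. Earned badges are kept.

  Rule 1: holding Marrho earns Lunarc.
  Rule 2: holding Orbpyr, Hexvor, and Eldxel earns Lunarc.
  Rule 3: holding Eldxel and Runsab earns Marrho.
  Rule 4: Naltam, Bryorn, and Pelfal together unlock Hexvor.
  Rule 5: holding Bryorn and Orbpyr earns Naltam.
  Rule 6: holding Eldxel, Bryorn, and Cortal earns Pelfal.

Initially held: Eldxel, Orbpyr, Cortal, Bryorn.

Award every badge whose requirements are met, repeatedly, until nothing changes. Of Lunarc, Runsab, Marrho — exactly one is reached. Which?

Lunarc

With Eldxel, Bryorn, and Cortal, Pelfal is earned (Rule 6).
With Bryorn and Orbpyr, Naltam is earned (Rule 5).
With Naltam, Bryorn, and Pelfal, Hexvor is earned (Rule 4).
With Orbpyr, Hexvor, and Eldxel, Lunarc is earned (Rule 2).
Marrho would need Eldxel and Runsab (Rule 3), but Runsab is never earned. No rule produces Runsab, and it is not given.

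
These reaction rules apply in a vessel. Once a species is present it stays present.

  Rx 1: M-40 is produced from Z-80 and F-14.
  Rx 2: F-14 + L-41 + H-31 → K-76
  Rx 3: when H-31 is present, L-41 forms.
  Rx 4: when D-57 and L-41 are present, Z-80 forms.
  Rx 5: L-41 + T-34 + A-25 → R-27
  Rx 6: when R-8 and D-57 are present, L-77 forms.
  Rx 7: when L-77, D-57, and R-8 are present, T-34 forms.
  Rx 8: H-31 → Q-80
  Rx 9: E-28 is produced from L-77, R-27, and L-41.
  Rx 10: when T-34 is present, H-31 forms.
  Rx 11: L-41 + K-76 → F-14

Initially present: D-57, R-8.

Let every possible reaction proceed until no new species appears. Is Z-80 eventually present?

Yes

R-8 and D-57 present → L-77 forms (Rx 6).
L-77, D-57, and R-8 present → T-34 forms (Rx 7).
T-34 present → H-31 forms (Rx 10).
H-31 present → L-41 forms (Rx 3).
D-57 and L-41 present → Z-80 forms (Rx 4).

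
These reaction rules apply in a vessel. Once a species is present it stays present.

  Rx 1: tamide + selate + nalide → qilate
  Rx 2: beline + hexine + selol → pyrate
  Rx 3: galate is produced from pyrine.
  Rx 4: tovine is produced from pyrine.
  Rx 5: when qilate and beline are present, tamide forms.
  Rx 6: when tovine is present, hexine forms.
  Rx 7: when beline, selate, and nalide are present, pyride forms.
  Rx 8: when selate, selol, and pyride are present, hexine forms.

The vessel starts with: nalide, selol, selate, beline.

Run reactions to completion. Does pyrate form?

beline, selate, and nalide present → pyride forms (Rx 7).
selate, selol, and pyride present → hexine forms (Rx 8).
beline, hexine, and selol present → pyrate forms (Rx 2).

Yes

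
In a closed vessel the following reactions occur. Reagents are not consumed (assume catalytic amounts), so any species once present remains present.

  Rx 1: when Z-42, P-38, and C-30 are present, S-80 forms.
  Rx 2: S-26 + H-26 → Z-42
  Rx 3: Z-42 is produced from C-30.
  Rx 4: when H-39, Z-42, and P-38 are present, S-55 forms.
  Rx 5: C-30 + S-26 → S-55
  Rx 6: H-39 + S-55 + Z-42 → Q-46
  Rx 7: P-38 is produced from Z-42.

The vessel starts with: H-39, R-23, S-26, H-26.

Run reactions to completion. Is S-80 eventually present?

S-80 would need Z-42, P-38, and C-30 (Rx 1), but C-30 never forms.

No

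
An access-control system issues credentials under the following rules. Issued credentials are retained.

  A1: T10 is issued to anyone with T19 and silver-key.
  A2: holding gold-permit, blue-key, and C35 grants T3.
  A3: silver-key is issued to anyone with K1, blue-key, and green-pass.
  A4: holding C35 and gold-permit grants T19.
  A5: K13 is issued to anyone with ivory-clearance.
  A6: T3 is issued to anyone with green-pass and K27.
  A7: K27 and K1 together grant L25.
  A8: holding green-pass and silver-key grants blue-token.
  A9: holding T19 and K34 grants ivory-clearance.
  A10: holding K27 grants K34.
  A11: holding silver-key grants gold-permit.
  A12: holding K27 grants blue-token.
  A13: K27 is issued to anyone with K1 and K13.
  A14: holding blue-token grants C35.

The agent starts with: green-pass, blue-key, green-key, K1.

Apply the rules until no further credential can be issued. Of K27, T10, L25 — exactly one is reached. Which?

Holding K1, blue-key, and green-pass grants silver-key (A3).
Holding green-pass and silver-key grants blue-token (A8).
Holding silver-key grants gold-permit (A11).
Holding blue-token grants C35 (A14).
Holding C35 and gold-permit grants T19 (A4).
Holding T19 and silver-key grants T10 (A1).
K27 would need K1 and K13 (A13), but K13 is never granted. L25 would need K27 and K1 (A7), but K27 is never granted.

T10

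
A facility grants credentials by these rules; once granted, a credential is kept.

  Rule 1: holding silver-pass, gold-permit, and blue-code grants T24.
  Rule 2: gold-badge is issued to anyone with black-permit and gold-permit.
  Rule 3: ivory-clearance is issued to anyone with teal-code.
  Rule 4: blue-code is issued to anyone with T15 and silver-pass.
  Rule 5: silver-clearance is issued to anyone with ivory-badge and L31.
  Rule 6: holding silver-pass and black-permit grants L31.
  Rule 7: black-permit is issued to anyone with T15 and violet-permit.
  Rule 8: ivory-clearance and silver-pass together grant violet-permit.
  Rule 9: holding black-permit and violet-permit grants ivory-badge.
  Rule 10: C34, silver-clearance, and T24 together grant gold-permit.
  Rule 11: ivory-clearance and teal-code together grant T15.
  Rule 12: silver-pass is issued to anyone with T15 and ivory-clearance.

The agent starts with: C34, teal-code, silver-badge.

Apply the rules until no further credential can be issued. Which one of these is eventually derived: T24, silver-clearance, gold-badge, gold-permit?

silver-clearance

Holding teal-code grants ivory-clearance (Rule 3).
Holding ivory-clearance and teal-code grants T15 (Rule 11).
Holding T15 and ivory-clearance grants silver-pass (Rule 12).
Holding ivory-clearance and silver-pass grants violet-permit (Rule 8).
Holding T15 and violet-permit grants black-permit (Rule 7).
Holding silver-pass and black-permit grants L31 (Rule 6).
Holding black-permit and violet-permit grants ivory-badge (Rule 9).
Holding ivory-badge and L31 grants silver-clearance (Rule 5).
T24 would need silver-pass, gold-permit, and blue-code (Rule 1), but gold-permit is never granted. gold-permit would need C34, silver-clearance, and T24 (Rule 10), but T24 is never granted. gold-badge would need black-permit and gold-permit (Rule 2), but gold-permit is never granted.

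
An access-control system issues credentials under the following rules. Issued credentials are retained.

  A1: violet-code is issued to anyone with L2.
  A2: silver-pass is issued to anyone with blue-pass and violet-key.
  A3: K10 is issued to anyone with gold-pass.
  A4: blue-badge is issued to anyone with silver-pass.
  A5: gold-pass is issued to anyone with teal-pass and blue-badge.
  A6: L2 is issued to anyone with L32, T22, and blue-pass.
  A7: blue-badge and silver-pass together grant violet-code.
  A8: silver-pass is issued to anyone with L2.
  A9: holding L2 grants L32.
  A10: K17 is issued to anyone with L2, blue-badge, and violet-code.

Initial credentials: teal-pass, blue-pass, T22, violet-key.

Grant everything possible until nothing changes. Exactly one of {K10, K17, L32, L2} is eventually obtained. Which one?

Holding blue-pass and violet-key grants silver-pass (A2).
Holding silver-pass grants blue-badge (A4).
Holding teal-pass and blue-badge grants gold-pass (A5).
Holding gold-pass grants K10 (A3).
K17 would need L2, blue-badge, and violet-code (A10), but L2 is never granted. L2 would need L32, T22, and blue-pass (A6), but L32 is never granted. L32 would need L2 (A9), but L2 is never granted.

K10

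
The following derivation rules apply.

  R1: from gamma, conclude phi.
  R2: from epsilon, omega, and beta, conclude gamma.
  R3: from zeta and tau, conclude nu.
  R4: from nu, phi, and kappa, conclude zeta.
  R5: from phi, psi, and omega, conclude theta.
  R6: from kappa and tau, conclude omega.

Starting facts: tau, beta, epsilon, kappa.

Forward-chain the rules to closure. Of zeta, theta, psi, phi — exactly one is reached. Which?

phi

kappa and tau hold, so omega follows (R6).
epsilon, omega, and beta hold, so gamma follows (R2).
gamma holds, so phi follows (R1).
zeta would need nu, phi, and kappa (R4), but nu is never established. No rule produces psi, and it is not given. theta would need phi, psi, and omega (R5), but psi is never established.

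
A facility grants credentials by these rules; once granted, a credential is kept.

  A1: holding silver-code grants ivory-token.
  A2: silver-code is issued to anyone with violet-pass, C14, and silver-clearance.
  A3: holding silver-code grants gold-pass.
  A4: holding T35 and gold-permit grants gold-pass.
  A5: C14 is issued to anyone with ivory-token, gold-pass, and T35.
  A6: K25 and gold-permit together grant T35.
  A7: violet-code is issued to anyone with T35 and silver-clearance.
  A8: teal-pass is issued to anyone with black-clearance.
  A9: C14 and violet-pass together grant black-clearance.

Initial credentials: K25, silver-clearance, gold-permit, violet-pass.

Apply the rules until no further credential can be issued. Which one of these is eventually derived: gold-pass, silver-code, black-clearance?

Holding K25 and gold-permit grants T35 (A6).
Holding T35 and gold-permit grants gold-pass (A4).
silver-code would need violet-pass, C14, and silver-clearance (A2), but C14 is never granted. black-clearance would need C14 and violet-pass (A9), but C14 is never granted.

gold-pass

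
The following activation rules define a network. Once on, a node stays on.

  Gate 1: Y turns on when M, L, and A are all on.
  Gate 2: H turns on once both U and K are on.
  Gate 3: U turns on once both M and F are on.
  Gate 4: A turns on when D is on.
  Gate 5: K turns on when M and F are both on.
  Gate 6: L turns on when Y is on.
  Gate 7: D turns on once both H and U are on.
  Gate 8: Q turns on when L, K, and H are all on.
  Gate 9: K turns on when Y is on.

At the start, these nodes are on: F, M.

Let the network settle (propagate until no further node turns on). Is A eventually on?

Yes

M and F are on, so U turns on (Gate 3).
Gate 5: M and F on → K on.
U and K are on, so H turns on (Gate 2).
Gate 7: H and U on → D on.
Gate 4: D on → A on.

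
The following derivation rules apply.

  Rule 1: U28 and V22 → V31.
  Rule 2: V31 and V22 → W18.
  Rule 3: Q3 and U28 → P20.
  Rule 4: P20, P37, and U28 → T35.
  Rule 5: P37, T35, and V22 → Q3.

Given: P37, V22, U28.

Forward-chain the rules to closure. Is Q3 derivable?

Q3 would need P37, T35, and V22 (Rule 5), but T35 is never established.

No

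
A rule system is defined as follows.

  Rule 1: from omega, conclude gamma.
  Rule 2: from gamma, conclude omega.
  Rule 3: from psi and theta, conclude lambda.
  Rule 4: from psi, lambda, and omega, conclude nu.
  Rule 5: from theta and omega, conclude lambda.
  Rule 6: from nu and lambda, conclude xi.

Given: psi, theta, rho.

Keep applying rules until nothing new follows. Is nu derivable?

nu would need psi, lambda, and omega (Rule 4), but omega is never established.

No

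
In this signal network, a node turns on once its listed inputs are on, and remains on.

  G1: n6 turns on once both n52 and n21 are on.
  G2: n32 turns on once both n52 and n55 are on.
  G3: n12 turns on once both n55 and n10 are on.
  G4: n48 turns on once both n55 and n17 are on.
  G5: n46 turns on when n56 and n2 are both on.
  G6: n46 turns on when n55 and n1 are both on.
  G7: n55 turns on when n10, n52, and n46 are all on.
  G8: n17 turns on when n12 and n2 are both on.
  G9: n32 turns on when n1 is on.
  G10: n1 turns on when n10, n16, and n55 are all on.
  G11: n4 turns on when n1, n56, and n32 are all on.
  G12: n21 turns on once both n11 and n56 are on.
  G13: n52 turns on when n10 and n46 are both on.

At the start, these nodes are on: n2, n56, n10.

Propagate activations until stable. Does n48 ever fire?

Yes

G5: n56 and n2 on → n46 on.
n10 and n46 are on, so n52 turns on (G13).
G7: n10, n52, and n46 on → n55 on.
n55 and n10 are on, so n12 turns on (G3).
G8: n12 and n2 on → n17 on.
G4: n55 and n17 on → n48 on.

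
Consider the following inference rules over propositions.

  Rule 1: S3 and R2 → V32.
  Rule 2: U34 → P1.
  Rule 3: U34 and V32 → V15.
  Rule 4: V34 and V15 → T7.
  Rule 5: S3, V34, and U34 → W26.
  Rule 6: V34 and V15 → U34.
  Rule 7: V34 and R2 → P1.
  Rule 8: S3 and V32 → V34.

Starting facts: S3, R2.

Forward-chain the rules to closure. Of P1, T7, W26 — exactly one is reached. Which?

P1

From S3 and R2, Rule 1 gives V32.
S3 and V32 hold, so V34 follows (Rule 8).
From V34 and R2, Rule 7 gives P1.
T7 would need V34 and V15 (Rule 4), but V15 is never established. W26 would need S3, V34, and U34 (Rule 5), but U34 is never established.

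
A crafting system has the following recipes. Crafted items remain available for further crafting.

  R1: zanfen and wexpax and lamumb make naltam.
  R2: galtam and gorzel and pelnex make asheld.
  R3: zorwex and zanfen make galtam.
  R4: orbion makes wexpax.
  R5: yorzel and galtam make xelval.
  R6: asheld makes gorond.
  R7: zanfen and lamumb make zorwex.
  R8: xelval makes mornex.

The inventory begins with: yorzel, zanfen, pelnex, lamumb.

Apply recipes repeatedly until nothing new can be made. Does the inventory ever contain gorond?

No

gorond would need asheld (R6), but asheld is never obtained.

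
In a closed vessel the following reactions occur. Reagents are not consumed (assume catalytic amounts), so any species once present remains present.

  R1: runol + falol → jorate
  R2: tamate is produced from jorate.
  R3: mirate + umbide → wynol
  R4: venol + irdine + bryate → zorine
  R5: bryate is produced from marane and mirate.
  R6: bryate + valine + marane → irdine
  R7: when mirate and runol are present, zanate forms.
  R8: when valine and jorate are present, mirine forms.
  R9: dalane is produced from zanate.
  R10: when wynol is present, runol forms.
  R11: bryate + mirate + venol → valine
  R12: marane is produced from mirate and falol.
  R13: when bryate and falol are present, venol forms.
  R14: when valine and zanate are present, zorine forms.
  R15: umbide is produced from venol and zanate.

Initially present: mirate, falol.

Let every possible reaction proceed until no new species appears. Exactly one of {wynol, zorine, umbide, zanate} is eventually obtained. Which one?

mirate and falol present → marane forms (R12).
marane and mirate present → bryate forms (R5).
bryate and falol present → venol forms (R13).
bryate, mirate, and venol present → valine forms (R11).
bryate, valine, and marane present → irdine forms (R6).
venol, irdine, and bryate present → zorine forms (R4).
umbide would need venol and zanate (R15), but zanate never forms. zanate would need mirate and runol (R7), but runol never forms. wynol would need mirate and umbide (R3), but umbide never forms.

zorine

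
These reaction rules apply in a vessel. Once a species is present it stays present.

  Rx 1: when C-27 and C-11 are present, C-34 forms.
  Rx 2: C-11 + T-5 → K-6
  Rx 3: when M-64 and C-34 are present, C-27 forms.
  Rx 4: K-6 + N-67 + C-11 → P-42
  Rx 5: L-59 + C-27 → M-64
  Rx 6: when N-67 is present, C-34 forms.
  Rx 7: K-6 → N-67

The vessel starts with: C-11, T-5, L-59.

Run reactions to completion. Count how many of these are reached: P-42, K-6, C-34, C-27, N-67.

4

C-11 and T-5 present → K-6 forms (Rx 2).
K-6 present → N-67 forms (Rx 7).
K-6, N-67, and C-11 present → P-42 forms (Rx 4).
N-67 present → C-34 forms (Rx 6).
P-42: reached.
K-6: reached.
C-34: reached.
C-27 would need M-64 and C-34 (Rx 3), but M-64 never forms.
N-67: reached.
Reached: P-42, K-6, C-34, and N-67 — 4 of the 5.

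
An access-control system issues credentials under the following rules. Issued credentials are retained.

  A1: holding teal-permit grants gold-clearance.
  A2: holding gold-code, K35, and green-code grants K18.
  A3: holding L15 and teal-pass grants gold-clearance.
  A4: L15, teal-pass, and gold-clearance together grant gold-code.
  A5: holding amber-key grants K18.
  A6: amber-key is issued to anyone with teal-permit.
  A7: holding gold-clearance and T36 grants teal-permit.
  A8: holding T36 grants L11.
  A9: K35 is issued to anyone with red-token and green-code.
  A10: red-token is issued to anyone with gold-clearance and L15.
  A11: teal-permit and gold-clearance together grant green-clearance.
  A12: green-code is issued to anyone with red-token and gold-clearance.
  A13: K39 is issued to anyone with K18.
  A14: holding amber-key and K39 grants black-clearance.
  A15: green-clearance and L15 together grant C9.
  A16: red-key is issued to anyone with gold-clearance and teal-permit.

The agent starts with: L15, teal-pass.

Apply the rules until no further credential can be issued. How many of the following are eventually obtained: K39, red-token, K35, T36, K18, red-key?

Holding L15 and teal-pass grants gold-clearance (A3).
Holding L15, teal-pass, and gold-clearance grants gold-code (A4).
Holding gold-clearance and L15 grants red-token (A10).
Holding red-token and gold-clearance grants green-code (A12).
Holding red-token and green-code grants K35 (A9).
Holding gold-code, K35, and green-code grants K18 (A2).
Holding K18 grants K39 (A13).
K39: reached.
red-token: reached.
K35: reached.
No rule produces T36, and it is not given.
K18: reached.
red-key would need gold-clearance and teal-permit (A16), but teal-permit is never granted.
Reached: K39, red-token, K35, and K18 — 4 of the 6.

4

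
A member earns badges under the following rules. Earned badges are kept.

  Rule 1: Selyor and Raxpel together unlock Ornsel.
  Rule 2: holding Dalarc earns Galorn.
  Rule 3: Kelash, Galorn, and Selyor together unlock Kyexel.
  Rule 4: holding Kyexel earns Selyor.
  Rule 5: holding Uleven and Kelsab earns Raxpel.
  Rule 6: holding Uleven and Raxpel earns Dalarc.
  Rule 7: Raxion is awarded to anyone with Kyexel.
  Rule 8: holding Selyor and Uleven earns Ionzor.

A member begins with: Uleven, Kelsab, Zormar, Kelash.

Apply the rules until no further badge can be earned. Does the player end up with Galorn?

Yes

With Uleven and Kelsab, Raxpel is earned (Rule 5).
With Uleven and Raxpel, Dalarc is earned (Rule 6).
With Dalarc, Galorn is earned (Rule 2).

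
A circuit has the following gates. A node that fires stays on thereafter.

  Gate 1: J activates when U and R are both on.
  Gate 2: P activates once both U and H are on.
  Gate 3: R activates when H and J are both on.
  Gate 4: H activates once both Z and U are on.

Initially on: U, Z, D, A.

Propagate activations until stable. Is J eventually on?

J would need U and R (Gate 1), but R never turns on.

No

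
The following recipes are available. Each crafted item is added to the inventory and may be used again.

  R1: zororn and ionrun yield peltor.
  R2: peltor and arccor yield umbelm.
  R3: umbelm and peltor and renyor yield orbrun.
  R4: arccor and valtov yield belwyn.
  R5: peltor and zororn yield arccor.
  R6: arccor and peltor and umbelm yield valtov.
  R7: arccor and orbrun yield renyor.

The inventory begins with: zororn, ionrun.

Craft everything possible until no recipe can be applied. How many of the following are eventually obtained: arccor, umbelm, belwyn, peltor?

zororn and ionrun → peltor (R1).
Using R5, peltor and zororn make arccor.
peltor and arccor → umbelm (R2).
arccor and peltor and umbelm → valtov (R6).
Using R4, arccor and valtov make belwyn.
arccor: reached.
umbelm: reached.
belwyn: reached.
peltor: reached.
All 4 are reached.

4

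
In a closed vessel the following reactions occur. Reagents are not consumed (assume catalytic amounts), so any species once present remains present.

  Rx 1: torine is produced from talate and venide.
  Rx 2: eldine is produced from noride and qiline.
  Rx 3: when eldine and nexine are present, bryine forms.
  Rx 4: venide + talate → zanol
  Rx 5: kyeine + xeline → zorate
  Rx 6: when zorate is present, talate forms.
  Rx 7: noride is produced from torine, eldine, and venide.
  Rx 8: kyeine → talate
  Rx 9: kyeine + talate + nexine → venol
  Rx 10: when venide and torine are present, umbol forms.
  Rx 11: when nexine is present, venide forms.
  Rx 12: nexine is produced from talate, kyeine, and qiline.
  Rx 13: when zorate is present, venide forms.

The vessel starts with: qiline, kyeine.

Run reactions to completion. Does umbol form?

kyeine present → talate forms (Rx 8).
talate, kyeine, and qiline present → nexine forms (Rx 12).
nexine present → venide forms (Rx 11).
talate and venide present → torine forms (Rx 1).
venide and torine present → umbol forms (Rx 10).

Yes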